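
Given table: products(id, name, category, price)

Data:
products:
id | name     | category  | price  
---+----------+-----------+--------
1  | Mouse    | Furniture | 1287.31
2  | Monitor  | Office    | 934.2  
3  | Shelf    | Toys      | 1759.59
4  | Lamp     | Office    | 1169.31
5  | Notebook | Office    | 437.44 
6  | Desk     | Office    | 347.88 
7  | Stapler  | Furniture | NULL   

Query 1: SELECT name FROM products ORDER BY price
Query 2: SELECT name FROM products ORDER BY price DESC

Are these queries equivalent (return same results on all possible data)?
No, not equivalent

Query 1 returns: [('Stapler',), ('Desk',), ('Notebook',), ('Monitor',), ('Lamp',), ('Mouse',), ('Shelf',)]
Query 2 returns: [('Shelf',), ('Mouse',), ('Lamp',), ('Monitor',), ('Notebook',), ('Desk',), ('Stapler',)]

Reason: ASC vs DESC gives opposite ordering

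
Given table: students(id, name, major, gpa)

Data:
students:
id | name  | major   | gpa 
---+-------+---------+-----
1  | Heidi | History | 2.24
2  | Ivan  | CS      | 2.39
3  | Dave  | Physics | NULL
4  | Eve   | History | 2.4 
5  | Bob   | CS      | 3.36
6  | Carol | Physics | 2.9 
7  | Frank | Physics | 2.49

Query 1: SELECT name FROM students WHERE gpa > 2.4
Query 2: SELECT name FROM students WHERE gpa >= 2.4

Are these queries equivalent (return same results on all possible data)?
No, not equivalent

Query 1 returns: [('Bob',), ('Carol',), ('Frank',)]
Query 2 returns: [('Eve',), ('Bob',), ('Carol',), ('Frank',)]

Reason: > vs >= gives different results when gpa = 2.4 exists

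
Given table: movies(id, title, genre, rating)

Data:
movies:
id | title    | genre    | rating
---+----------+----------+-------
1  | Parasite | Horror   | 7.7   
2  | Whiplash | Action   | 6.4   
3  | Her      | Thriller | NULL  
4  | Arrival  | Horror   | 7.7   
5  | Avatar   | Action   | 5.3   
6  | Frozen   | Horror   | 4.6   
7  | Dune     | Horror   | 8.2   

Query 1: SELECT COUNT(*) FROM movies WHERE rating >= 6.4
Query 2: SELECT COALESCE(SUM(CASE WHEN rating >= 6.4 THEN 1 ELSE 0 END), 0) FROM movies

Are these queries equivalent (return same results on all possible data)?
Yes, equivalent

Both queries return: [(4,)]

Reason: COUNT with WHERE vs conditional SUM (COALESCE handles empty-table NULL)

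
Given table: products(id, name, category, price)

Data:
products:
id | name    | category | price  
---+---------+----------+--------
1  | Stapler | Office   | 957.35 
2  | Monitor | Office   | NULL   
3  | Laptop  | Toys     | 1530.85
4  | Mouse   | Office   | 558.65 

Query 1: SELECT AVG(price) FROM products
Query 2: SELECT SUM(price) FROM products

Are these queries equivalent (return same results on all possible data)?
No, not equivalent

Query 1 returns: [(1015.6166666666667,)]
Query 2 returns: [(3046.85,)]

Reason: AVG vs SUM give different aggregate values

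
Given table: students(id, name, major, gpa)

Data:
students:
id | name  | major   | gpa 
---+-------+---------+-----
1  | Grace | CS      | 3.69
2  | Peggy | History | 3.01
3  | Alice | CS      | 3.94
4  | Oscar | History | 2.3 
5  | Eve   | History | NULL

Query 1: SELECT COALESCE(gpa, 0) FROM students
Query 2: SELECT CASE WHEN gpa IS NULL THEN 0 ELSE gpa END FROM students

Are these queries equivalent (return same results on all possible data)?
Yes, equivalent

Both queries return: [(0,), (2.3,), (3.01,), (3.69,), (3.94,)]

Reason: COALESCE vs CASE for NULL handling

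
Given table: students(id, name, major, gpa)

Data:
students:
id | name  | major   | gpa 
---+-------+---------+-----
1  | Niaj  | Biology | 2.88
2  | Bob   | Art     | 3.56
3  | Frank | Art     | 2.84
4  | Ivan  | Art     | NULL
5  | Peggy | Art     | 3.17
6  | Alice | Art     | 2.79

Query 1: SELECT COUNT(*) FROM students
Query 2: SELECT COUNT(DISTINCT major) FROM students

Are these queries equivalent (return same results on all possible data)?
No, not equivalent

Query 1 returns: [(6,)]
Query 2 returns: [(2,)]

Reason: COUNT(*) counts rows, COUNT(DISTINCT major) counts unique majors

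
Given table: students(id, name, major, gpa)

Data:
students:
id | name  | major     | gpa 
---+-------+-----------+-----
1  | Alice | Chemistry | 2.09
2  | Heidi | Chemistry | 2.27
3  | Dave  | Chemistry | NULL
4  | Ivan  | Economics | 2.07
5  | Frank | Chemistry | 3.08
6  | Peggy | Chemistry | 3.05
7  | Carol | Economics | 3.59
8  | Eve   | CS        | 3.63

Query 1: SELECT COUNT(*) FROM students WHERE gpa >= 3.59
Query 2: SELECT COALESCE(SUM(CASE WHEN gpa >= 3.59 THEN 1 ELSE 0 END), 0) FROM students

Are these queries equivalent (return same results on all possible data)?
Yes, equivalent

Both queries return: [(2,)]

Reason: COUNT with WHERE vs conditional SUM (COALESCE handles empty-table NULL)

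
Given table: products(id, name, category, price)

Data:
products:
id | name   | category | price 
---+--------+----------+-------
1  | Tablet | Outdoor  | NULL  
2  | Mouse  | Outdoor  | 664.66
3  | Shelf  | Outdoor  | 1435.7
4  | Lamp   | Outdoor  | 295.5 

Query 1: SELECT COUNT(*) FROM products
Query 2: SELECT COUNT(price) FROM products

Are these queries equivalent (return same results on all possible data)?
No, not equivalent

Query 1 returns: [(4,)]
Query 2 returns: [(3,)]

Reason: COUNT(*) includes NULLs, COUNT(column) excludes them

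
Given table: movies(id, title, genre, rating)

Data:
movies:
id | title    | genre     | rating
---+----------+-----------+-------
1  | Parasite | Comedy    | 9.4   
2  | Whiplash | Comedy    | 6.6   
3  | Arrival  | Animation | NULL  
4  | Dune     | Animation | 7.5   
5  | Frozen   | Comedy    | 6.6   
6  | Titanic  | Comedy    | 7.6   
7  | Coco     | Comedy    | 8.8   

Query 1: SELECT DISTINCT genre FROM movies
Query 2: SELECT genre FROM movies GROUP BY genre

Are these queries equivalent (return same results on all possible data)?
Yes, equivalent

Both queries return: [('Animation',), ('Comedy',)]

Reason: Both get unique genres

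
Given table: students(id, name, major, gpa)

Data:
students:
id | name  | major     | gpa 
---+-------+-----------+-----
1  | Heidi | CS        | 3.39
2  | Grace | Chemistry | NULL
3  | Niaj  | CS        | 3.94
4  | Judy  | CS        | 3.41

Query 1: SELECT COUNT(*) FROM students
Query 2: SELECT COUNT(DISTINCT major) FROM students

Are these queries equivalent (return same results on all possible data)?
No, not equivalent

Query 1 returns: [(4,)]
Query 2 returns: [(2,)]

Reason: COUNT(*) counts rows, COUNT(DISTINCT major) counts unique majors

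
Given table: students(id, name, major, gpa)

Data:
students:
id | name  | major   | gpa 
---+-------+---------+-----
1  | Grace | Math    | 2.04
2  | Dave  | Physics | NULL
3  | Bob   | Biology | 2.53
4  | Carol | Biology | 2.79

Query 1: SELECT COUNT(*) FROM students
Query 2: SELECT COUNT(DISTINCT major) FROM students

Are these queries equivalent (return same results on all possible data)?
No, not equivalent

Query 1 returns: [(4,)]
Query 2 returns: [(3,)]

Reason: COUNT(*) counts rows, COUNT(DISTINCT major) counts unique majors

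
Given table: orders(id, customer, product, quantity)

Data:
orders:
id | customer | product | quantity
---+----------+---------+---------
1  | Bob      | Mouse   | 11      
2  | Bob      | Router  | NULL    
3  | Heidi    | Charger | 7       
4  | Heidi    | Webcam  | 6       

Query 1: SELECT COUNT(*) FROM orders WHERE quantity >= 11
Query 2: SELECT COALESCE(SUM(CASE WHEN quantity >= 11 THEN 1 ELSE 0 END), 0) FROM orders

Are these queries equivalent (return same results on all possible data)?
Yes, equivalent

Both queries return: [(1,)]

Reason: COUNT with WHERE vs conditional SUM (COALESCE handles empty-table NULL)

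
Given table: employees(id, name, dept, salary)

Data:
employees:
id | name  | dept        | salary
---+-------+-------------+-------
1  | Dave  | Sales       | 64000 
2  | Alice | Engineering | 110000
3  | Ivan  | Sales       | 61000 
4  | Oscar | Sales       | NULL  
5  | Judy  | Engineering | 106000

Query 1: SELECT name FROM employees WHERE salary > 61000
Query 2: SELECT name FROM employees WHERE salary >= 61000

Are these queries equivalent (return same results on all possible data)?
No, not equivalent

Query 1 returns: [('Dave',), ('Alice',), ('Judy',)]
Query 2 returns: [('Dave',), ('Alice',), ('Ivan',), ('Judy',)]

Reason: > vs >= gives different results when salary = 61000 exists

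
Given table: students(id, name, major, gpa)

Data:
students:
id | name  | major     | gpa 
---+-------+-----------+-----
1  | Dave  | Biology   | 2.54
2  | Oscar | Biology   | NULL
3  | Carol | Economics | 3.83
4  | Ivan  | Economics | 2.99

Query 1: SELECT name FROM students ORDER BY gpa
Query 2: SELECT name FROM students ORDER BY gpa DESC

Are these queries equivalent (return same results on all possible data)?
No, not equivalent

Query 1 returns: [('Oscar',), ('Dave',), ('Ivan',), ('Carol',)]
Query 2 returns: [('Carol',), ('Ivan',), ('Dave',), ('Oscar',)]

Reason: ASC vs DESC gives opposite ordering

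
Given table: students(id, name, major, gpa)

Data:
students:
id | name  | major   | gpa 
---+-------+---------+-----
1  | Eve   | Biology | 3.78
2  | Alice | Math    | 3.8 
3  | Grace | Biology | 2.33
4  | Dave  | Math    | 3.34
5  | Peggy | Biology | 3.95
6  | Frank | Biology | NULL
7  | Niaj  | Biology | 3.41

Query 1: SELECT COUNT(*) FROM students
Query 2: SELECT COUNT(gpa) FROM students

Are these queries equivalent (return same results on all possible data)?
No, not equivalent

Query 1 returns: [(7,)]
Query 2 returns: [(6,)]

Reason: COUNT(*) includes NULLs, COUNT(column) excludes them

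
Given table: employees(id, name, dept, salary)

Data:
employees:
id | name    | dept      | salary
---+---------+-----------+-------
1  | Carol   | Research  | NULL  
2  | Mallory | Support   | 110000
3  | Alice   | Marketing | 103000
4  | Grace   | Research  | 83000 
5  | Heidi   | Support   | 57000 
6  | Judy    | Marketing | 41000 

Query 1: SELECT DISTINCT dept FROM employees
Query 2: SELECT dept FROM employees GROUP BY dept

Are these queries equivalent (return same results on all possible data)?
Yes, equivalent

Both queries return: [('Marketing',), ('Research',), ('Support',)]

Reason: Both get unique depts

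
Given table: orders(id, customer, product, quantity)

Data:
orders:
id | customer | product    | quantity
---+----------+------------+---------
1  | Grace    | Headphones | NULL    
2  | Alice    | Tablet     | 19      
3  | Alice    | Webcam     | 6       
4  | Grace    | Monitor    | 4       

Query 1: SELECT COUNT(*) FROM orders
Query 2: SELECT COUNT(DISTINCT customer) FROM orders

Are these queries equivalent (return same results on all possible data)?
No, not equivalent

Query 1 returns: [(4,)]
Query 2 returns: [(2,)]

Reason: COUNT(*) counts rows, COUNT(DISTINCT customer) counts unique customers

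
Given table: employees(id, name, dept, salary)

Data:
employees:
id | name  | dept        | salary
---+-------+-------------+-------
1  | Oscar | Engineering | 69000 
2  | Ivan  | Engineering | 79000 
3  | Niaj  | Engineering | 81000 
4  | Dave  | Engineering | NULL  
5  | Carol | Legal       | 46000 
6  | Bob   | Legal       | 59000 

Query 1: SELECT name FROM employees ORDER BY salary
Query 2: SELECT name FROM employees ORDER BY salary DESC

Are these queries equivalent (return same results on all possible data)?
No, not equivalent

Query 1 returns: [('Dave',), ('Carol',), ('Bob',), ('Oscar',), ('Ivan',), ('Niaj',)]
Query 2 returns: [('Niaj',), ('Ivan',), ('Oscar',), ('Bob',), ('Carol',), ('Dave',)]

Reason: ASC vs DESC gives opposite ordering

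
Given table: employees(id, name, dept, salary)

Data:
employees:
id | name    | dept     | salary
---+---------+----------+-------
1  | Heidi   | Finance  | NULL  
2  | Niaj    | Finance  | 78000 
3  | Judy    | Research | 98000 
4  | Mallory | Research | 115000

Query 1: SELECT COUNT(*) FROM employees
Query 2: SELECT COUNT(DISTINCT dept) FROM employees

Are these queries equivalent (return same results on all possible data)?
No, not equivalent

Query 1 returns: [(4,)]
Query 2 returns: [(2,)]

Reason: COUNT(*) counts rows, COUNT(DISTINCT dept) counts unique depts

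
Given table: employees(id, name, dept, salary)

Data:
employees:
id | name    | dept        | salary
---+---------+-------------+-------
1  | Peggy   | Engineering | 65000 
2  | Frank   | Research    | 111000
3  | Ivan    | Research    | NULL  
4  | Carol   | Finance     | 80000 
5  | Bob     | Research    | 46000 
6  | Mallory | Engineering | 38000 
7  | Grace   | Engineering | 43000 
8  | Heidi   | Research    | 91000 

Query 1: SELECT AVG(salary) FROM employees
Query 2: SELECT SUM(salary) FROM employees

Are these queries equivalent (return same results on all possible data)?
No, not equivalent

Query 1 returns: [(67714.28571428571,)]
Query 2 returns: [(474000,)]

Reason: AVG vs SUM give different aggregate values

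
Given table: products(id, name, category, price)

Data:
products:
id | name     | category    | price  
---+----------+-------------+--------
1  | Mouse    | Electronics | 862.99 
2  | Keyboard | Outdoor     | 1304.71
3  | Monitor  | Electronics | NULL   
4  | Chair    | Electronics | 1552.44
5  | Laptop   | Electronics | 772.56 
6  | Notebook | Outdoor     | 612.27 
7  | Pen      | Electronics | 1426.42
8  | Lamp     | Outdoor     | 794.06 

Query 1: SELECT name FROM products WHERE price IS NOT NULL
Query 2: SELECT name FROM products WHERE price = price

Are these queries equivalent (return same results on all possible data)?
Yes, equivalent

Both queries return: [('Chair',), ('Keyboard',), ('Lamp',), ('Laptop',), ('Mouse',), ('Notebook',), ('Pen',)]

Reason: IS NOT NULL vs self-equality (both exclude NULLs)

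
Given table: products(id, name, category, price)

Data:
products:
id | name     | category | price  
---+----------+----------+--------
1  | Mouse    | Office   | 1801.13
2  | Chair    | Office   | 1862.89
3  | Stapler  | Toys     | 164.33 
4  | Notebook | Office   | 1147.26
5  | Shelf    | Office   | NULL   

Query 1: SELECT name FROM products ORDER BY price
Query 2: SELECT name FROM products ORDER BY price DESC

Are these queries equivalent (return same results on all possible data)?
No, not equivalent

Query 1 returns: [('Shelf',), ('Stapler',), ('Notebook',), ('Mouse',), ('Chair',)]
Query 2 returns: [('Chair',), ('Mouse',), ('Notebook',), ('Stapler',), ('Shelf',)]

Reason: ASC vs DESC gives opposite ordering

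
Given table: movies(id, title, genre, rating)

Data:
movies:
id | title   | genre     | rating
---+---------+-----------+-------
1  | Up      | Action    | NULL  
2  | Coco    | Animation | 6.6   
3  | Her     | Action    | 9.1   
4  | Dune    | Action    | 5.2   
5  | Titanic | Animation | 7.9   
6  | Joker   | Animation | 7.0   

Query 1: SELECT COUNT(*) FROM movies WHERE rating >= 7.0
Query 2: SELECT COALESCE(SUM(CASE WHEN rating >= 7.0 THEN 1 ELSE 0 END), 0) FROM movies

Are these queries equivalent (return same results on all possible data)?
Yes, equivalent

Both queries return: [(3,)]

Reason: COUNT with WHERE vs conditional SUM (COALESCE handles empty-table NULL)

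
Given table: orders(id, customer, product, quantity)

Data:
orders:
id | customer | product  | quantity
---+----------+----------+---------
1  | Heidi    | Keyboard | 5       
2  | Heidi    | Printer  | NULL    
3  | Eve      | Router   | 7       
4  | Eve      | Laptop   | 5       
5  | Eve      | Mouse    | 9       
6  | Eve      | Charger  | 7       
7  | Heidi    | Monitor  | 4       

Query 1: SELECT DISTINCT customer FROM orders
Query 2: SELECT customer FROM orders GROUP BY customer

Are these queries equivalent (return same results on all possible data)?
Yes, equivalent

Both queries return: [('Eve',), ('Heidi',)]

Reason: Both get unique customers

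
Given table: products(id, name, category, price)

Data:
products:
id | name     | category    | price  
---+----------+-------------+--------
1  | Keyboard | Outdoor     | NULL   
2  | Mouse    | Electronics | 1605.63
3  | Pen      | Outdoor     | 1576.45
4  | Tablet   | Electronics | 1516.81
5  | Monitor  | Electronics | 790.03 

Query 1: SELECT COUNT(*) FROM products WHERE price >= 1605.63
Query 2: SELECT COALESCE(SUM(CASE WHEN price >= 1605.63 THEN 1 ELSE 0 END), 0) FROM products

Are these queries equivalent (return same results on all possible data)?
Yes, equivalent

Both queries return: [(1,)]

Reason: COUNT with WHERE vs conditional SUM (COALESCE handles empty-table NULL)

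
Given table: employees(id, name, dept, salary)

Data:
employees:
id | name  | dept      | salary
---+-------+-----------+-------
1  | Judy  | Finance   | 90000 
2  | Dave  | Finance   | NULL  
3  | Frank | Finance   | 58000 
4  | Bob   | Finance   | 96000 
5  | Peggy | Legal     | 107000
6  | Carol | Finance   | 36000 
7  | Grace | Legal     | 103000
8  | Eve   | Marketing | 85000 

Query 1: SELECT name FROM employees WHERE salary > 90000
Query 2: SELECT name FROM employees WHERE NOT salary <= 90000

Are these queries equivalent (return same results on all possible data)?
Yes, equivalent

Both queries return: [('Bob',), ('Grace',), ('Peggy',)]

Reason: Both filter salary > 90000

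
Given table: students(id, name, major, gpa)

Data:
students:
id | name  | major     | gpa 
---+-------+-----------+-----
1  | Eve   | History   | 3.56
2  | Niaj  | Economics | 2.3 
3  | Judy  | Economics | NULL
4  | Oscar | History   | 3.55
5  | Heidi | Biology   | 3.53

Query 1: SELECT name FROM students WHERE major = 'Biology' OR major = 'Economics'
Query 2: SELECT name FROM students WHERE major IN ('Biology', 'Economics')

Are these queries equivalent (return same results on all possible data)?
Yes, equivalent

Both queries return: [('Heidi',), ('Judy',), ('Niaj',)]

Reason: OR vs IN are equivalent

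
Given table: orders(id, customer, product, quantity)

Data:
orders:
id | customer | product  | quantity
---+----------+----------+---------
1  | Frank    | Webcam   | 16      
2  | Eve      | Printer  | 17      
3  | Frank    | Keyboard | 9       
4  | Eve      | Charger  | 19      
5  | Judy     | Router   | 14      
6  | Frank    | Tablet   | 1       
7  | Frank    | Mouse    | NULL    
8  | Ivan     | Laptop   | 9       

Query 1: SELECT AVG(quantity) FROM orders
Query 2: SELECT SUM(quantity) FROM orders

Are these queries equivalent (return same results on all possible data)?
No, not equivalent

Query 1 returns: [(12.142857142857142,)]
Query 2 returns: [(85,)]

Reason: AVG vs SUM give different aggregate values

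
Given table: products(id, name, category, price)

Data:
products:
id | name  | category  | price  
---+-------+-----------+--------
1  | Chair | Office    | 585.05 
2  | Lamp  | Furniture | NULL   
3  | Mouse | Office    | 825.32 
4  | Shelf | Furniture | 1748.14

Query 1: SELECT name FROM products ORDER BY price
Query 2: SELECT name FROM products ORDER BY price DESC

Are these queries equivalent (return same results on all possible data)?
No, not equivalent

Query 1 returns: [('Lamp',), ('Chair',), ('Mouse',), ('Shelf',)]
Query 2 returns: [('Shelf',), ('Mouse',), ('Chair',), ('Lamp',)]

Reason: ASC vs DESC gives opposite ordering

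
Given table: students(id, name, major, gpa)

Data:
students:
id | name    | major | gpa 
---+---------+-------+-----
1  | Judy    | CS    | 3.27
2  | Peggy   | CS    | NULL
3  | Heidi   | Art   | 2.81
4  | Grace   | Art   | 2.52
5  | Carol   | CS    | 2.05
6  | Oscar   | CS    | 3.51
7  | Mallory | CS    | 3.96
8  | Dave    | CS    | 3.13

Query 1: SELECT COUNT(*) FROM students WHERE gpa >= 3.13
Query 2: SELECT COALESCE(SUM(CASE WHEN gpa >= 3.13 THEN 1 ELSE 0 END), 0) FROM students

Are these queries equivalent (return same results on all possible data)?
Yes, equivalent

Both queries return: [(4,)]

Reason: COUNT with WHERE vs conditional SUM (COALESCE handles empty-table NULL)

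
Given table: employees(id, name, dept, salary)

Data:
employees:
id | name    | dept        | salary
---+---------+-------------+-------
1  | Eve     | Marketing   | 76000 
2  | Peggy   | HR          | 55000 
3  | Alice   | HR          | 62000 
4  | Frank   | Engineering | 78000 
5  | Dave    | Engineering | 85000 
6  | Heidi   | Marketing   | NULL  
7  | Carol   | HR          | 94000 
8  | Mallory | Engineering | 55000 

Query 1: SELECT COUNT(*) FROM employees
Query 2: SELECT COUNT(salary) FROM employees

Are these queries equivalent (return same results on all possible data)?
No, not equivalent

Query 1 returns: [(8,)]
Query 2 returns: [(7,)]

Reason: COUNT(*) includes NULLs, COUNT(column) excludes them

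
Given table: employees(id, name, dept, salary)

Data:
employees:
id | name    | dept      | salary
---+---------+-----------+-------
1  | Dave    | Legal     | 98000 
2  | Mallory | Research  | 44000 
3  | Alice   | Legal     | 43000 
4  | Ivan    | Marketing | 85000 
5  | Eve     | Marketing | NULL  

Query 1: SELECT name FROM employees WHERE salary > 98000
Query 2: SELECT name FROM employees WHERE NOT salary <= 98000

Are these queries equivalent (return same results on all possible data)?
Yes, equivalent

Both queries return: []

Reason: Both filter salary > 98000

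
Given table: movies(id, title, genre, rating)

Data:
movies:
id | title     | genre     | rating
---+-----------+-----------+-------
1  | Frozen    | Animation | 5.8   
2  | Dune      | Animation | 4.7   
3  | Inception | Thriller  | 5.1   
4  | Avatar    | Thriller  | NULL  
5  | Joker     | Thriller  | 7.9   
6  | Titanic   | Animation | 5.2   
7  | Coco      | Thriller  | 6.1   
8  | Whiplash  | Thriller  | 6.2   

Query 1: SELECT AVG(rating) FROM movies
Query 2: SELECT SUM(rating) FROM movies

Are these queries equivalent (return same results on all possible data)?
No, not equivalent

Query 1 returns: [(5.857142857142857,)]
Query 2 returns: [(41.0,)]

Reason: AVG vs SUM give different aggregate values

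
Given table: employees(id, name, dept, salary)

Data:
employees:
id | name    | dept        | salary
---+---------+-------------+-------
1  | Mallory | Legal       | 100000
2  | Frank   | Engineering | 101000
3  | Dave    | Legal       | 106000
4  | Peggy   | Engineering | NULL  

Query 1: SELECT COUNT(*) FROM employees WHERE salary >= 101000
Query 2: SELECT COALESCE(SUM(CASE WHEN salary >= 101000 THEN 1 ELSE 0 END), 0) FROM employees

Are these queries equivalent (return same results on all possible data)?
Yes, equivalent

Both queries return: [(2,)]

Reason: COUNT with WHERE vs conditional SUM (COALESCE handles empty-table NULL)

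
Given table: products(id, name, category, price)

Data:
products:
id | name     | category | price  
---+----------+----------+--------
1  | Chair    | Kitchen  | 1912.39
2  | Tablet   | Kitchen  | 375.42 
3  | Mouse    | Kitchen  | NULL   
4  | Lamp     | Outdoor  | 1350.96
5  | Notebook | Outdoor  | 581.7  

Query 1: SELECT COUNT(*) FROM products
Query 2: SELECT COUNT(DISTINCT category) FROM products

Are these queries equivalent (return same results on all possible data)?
No, not equivalent

Query 1 returns: [(5,)]
Query 2 returns: [(2,)]

Reason: COUNT(*) counts rows, COUNT(DISTINCT category) counts unique categorys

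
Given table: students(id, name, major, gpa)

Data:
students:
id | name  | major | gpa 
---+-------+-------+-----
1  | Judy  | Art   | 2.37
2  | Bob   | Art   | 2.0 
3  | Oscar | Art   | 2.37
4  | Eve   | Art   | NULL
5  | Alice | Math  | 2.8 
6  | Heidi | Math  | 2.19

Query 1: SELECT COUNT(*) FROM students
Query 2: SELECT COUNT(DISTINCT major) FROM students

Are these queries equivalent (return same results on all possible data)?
No, not equivalent

Query 1 returns: [(6,)]
Query 2 returns: [(2,)]

Reason: COUNT(*) counts rows, COUNT(DISTINCT major) counts unique majors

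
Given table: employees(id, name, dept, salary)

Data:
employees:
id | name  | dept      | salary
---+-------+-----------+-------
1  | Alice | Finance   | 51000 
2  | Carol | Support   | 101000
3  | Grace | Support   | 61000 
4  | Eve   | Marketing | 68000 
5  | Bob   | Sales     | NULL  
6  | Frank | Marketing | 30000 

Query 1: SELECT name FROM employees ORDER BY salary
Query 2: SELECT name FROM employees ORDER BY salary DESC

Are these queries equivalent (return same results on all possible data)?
No, not equivalent

Query 1 returns: [('Bob',), ('Frank',), ('Alice',), ('Grace',), ('Eve',), ('Carol',)]
Query 2 returns: [('Carol',), ('Eve',), ('Grace',), ('Alice',), ('Frank',), ('Bob',)]

Reason: ASC vs DESC gives opposite ordering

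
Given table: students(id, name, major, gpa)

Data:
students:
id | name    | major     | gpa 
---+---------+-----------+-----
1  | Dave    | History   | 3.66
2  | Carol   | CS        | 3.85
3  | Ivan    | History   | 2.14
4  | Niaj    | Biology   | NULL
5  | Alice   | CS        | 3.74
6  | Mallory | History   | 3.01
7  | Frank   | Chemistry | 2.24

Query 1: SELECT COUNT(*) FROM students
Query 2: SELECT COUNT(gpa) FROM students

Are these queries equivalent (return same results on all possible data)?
No, not equivalent

Query 1 returns: [(7,)]
Query 2 returns: [(6,)]

Reason: COUNT(*) includes NULLs, COUNT(column) excludes them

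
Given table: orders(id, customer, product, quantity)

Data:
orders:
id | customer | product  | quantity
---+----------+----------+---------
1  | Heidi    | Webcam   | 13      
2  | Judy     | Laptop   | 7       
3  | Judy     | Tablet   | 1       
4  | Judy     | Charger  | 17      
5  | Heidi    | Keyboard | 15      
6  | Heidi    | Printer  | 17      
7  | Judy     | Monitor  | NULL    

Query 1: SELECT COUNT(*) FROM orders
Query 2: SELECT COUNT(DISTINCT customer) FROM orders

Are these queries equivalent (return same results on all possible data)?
No, not equivalent

Query 1 returns: [(7,)]
Query 2 returns: [(2,)]

Reason: COUNT(*) counts rows, COUNT(DISTINCT customer) counts unique customers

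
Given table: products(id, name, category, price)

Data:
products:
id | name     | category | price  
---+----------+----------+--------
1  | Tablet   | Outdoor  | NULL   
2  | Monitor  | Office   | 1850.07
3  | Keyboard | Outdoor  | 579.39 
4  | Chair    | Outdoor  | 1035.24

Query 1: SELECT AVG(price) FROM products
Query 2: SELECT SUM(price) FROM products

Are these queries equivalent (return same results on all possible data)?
No, not equivalent

Query 1 returns: [(1154.8999999999999,)]
Query 2 returns: [(3464.7,)]

Reason: AVG vs SUM give different aggregate values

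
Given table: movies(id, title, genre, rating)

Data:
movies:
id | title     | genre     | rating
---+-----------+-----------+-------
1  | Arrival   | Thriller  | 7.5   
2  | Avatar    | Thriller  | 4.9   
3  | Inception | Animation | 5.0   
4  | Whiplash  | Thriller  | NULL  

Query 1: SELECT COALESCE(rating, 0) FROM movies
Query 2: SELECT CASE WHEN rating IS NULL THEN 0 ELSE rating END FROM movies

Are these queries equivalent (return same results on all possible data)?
Yes, equivalent

Both queries return: [(0,), (4.9,), (5.0,), (7.5,)]

Reason: COALESCE vs CASE for NULL handling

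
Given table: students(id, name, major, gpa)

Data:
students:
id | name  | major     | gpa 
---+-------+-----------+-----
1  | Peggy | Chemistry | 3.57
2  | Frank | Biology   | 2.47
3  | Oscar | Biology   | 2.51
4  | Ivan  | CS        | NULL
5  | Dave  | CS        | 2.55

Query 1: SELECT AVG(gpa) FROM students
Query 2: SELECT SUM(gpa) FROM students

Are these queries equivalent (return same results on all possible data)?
No, not equivalent

Query 1 returns: [(2.775,)]
Query 2 returns: [(11.1,)]

Reason: AVG vs SUM give different aggregate values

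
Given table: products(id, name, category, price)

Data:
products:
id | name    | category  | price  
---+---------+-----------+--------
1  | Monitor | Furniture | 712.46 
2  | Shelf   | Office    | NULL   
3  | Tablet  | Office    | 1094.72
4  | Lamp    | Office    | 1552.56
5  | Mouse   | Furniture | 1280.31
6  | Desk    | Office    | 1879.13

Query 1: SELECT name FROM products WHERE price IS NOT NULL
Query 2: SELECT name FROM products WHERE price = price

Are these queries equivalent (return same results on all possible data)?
Yes, equivalent

Both queries return: [('Desk',), ('Lamp',), ('Monitor',), ('Mouse',), ('Tablet',)]

Reason: IS NOT NULL vs self-equality (both exclude NULLs)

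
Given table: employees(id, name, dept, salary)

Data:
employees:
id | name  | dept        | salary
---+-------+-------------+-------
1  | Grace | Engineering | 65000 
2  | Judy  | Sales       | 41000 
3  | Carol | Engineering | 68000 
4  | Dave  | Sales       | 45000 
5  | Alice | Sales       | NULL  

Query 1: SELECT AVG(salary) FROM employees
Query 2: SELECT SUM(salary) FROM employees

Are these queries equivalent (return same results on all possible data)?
No, not equivalent

Query 1 returns: [(54750.0,)]
Query 2 returns: [(219000,)]

Reason: AVG vs SUM give different aggregate values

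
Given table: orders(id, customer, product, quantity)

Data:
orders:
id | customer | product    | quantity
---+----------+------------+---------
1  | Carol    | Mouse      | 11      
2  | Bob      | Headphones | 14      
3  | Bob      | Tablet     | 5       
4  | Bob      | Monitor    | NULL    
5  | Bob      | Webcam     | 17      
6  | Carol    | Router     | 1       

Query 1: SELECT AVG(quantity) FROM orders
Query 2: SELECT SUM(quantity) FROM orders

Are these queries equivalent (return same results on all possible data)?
No, not equivalent

Query 1 returns: [(9.6,)]
Query 2 returns: [(48,)]

Reason: AVG vs SUM give different aggregate values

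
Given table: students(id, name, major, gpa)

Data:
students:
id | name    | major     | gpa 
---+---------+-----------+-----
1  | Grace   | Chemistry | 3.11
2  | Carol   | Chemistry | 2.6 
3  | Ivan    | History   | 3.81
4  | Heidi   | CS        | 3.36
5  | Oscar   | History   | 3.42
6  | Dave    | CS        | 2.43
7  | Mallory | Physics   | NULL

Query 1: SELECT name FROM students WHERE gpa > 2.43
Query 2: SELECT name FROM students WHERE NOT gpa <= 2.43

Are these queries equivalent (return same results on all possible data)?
Yes, equivalent

Both queries return: [('Carol',), ('Grace',), ('Heidi',), ('Ivan',), ('Oscar',)]

Reason: Both filter gpa > 2.43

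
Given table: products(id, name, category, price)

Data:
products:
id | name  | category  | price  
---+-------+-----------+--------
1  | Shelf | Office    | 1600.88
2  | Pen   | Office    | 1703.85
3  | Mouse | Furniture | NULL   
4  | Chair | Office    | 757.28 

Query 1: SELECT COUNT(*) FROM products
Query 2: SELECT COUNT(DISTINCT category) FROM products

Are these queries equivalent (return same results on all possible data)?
No, not equivalent

Query 1 returns: [(4,)]
Query 2 returns: [(2,)]

Reason: COUNT(*) counts rows, COUNT(DISTINCT category) counts unique categorys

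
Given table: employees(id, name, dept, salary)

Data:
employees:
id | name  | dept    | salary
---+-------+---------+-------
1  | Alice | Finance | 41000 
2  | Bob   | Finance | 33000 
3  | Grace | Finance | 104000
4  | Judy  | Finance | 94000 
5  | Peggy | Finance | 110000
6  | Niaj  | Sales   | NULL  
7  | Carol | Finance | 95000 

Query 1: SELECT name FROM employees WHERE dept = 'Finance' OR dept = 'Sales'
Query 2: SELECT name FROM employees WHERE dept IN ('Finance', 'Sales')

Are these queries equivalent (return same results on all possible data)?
Yes, equivalent

Both queries return: [('Alice',), ('Bob',), ('Carol',), ('Grace',), ('Judy',), ('Niaj',), ('Peggy',)]

Reason: OR vs IN are equivalent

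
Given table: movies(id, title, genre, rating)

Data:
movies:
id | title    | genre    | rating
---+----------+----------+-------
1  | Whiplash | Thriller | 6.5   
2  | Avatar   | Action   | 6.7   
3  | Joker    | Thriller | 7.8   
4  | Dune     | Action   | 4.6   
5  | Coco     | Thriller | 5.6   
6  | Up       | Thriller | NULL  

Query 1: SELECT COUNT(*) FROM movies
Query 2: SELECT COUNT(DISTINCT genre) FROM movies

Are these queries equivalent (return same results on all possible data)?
No, not equivalent

Query 1 returns: [(6,)]
Query 2 returns: [(2,)]

Reason: COUNT(*) counts rows, COUNT(DISTINCT genre) counts unique genres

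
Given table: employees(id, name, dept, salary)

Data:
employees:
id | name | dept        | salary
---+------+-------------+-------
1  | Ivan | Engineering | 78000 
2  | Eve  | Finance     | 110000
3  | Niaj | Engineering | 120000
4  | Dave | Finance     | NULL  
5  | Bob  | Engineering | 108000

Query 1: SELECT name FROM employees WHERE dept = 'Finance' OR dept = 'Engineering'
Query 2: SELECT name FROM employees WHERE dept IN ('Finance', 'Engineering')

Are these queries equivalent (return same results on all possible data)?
Yes, equivalent

Both queries return: [('Bob',), ('Dave',), ('Eve',), ('Ivan',), ('Niaj',)]

Reason: OR vs IN are equivalent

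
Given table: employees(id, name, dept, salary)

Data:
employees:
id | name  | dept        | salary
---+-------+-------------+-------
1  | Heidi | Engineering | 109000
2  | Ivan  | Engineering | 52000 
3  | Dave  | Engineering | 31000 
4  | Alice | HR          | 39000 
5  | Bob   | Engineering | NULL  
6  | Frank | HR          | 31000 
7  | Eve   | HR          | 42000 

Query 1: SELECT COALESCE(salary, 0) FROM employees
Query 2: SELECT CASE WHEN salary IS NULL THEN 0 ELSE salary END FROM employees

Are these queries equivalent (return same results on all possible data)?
Yes, equivalent

Both queries return: [(0,), (31000,), (31000,), (39000,), (42000,), (52000,), (109000,)]

Reason: COALESCE vs CASE for NULL handling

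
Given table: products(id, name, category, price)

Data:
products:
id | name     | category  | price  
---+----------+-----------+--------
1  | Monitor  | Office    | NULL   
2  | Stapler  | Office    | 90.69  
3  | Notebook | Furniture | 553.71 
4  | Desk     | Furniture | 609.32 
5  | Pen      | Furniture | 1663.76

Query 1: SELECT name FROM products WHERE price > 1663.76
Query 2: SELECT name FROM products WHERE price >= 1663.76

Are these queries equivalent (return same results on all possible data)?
No, not equivalent

Query 1 returns: []
Query 2 returns: [('Pen',)]

Reason: > vs >= gives different results when price = 1663.76 exists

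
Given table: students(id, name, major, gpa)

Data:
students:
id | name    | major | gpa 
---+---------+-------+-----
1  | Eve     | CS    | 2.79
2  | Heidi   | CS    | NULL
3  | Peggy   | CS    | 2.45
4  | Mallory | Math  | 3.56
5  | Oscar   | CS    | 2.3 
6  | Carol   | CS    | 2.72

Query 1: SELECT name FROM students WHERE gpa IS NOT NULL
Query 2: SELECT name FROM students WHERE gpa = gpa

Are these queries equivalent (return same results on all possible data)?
Yes, equivalent

Both queries return: [('Carol',), ('Eve',), ('Mallory',), ('Oscar',), ('Peggy',)]

Reason: IS NOT NULL vs self-equality (both exclude NULLs)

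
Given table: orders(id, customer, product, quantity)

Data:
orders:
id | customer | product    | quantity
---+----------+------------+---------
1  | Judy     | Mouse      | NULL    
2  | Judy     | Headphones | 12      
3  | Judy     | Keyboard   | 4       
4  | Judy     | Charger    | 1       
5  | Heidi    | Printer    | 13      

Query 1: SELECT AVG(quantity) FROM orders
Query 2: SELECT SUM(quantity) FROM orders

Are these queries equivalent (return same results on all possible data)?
No, not equivalent

Query 1 returns: [(7.5,)]
Query 2 returns: [(30,)]

Reason: AVG vs SUM give different aggregate values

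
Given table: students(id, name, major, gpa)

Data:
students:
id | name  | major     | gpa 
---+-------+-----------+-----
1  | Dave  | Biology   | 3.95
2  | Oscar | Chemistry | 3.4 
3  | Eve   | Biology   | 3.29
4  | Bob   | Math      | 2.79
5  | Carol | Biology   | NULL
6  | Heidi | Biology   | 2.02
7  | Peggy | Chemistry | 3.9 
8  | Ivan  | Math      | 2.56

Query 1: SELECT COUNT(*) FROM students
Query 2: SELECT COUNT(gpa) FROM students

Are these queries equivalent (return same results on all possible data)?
No, not equivalent

Query 1 returns: [(8,)]
Query 2 returns: [(7,)]

Reason: COUNT(*) includes NULLs, COUNT(column) excludes them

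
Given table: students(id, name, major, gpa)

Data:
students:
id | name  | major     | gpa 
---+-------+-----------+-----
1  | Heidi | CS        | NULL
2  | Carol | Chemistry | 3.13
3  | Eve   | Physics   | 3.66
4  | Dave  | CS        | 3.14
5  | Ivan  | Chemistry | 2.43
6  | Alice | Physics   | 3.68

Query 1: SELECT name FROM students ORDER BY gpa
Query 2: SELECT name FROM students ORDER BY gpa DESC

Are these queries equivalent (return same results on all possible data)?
No, not equivalent

Query 1 returns: [('Heidi',), ('Ivan',), ('Carol',), ('Dave',), ('Eve',), ('Alice',)]
Query 2 returns: [('Alice',), ('Eve',), ('Dave',), ('Carol',), ('Ivan',), ('Heidi',)]

Reason: ASC vs DESC gives opposite ordering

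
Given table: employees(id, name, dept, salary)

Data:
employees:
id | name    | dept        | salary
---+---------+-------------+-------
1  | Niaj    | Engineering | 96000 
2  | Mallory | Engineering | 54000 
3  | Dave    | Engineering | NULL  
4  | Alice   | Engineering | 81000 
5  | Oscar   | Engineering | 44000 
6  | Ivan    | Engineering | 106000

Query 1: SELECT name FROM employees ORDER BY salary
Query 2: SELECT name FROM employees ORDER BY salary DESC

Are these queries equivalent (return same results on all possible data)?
No, not equivalent

Query 1 returns: [('Dave',), ('Oscar',), ('Mallory',), ('Alice',), ('Niaj',), ('Ivan',)]
Query 2 returns: [('Ivan',), ('Niaj',), ('Alice',), ('Mallory',), ('Oscar',), ('Dave',)]

Reason: ASC vs DESC gives opposite ordering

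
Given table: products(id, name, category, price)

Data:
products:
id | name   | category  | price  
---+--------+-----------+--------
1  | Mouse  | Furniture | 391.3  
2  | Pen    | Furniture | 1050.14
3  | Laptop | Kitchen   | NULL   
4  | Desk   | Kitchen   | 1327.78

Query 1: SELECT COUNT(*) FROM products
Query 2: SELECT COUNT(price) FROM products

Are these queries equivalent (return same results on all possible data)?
No, not equivalent

Query 1 returns: [(4,)]
Query 2 returns: [(3,)]

Reason: COUNT(*) includes NULLs, COUNT(column) excludes them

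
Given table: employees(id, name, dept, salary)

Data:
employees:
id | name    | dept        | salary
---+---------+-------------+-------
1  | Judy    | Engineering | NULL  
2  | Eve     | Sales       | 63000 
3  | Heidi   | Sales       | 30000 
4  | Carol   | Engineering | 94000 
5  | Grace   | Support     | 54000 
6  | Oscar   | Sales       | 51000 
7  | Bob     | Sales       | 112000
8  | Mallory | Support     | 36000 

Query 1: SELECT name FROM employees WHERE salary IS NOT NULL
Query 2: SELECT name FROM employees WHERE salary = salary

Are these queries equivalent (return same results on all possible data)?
Yes, equivalent

Both queries return: [('Bob',), ('Carol',), ('Eve',), ('Grace',), ('Heidi',), ('Mallory',), ('Oscar',)]

Reason: IS NOT NULL vs self-equality (both exclude NULLs)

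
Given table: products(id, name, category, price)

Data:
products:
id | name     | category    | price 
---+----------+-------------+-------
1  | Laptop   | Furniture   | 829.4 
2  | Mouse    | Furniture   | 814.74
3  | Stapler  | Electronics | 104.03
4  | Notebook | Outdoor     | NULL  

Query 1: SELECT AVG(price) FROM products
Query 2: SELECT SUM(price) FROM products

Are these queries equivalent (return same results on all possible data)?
No, not equivalent

Query 1 returns: [(582.7233333333334,)]
Query 2 returns: [(1748.17,)]

Reason: AVG vs SUM give different aggregate values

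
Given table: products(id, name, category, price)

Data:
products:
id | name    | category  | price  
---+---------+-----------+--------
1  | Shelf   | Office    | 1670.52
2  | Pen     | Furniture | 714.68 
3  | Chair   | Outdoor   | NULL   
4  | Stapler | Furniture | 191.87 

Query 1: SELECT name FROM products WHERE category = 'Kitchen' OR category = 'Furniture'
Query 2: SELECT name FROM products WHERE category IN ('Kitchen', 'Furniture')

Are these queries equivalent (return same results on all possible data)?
Yes, equivalent

Both queries return: [('Pen',), ('Stapler',)]

Reason: OR vs IN are equivalent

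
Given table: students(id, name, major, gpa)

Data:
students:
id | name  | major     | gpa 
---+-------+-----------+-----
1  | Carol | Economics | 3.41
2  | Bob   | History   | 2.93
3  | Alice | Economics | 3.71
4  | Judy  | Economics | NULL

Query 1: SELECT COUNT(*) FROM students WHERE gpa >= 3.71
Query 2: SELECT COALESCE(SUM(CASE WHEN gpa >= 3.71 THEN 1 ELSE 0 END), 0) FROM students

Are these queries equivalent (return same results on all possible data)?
Yes, equivalent

Both queries return: [(1,)]

Reason: COUNT with WHERE vs conditional SUM (COALESCE handles empty-table NULL)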